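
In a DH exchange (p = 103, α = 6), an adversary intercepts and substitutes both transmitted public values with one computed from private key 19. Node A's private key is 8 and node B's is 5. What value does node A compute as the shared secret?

17

Node A receives an adversary's public value M = 6^19 mod 103 instead of the honest one.
6^1 ≡ 6 (mod 103)
6^2 = (6^1)^2 ≡ 6^2 = 36 ≡ 36 (mod 103)
6^4 = (6^2)^2 ≡ 36^2 = 1296 ≡ 60 (mod 103)
6^8 = (6^4)^2 ≡ 60^2 = 3600 ≡ 98 (mod 103)
6^16 = (6^8)^2 ≡ 98^2 = 9604 ≡ 25 (mod 103)
6^19 = 6^16 · 6^2 · 6^1 ≡ 25 · 36 · 6 ≡ 44 (mod 103).
So M = 44. Node A computes K = M^8 mod 103.
44^1 ≡ 44 (mod 103)
44^2 = (44^1)^2 ≡ 44^2 = 1936 ≡ 82 (mod 103)
44^4 = (44^2)^2 ≡ 82^2 = 6724 ≡ 29 (mod 103)
44^8 = (44^4)^2 ≡ 29^2 = 841 ≡ 17 (mod 103)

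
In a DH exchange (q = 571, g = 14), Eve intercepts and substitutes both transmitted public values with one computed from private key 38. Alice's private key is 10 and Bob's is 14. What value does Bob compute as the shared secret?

473

Bob receives Eve's public value M = 14^38 mod 571 instead of the honest one.
14^1 ≡ 14 (mod 571)
14^2 = (14^1)^2 ≡ 14^2 = 196 ≡ 196 (mod 571)
14^4 = (14^2)^2 ≡ 196^2 = 38416 ≡ 159 (mod 571)
14^8 = (14^4)^2 ≡ 159^2 = 25281 ≡ 157 (mod 571)
14^16 = (14^8)^2 ≡ 157^2 = 24649 ≡ 96 (mod 571)
14^32 = (14^16)^2 ≡ 96^2 = 9216 ≡ 80 (mod 571)
14^38 = 14^32 · 14^4 · 14^2 ≡ 80 · 159 · 196 ≡ 134 (mod 571).
So M = 134. Bob computes K = M^14 mod 571.
134^1 ≡ 134 (mod 571)
134^2 = (134^1)^2 ≡ 134^2 = 17956 ≡ 255 (mod 571)
134^4 = (134^2)^2 ≡ 255^2 = 65025 ≡ 502 (mod 571)
134^8 = (134^4)^2 ≡ 502^2 = 252004 ≡ 193 (mod 571)
134^14 = 134^8 · 134^4 · 134^2 ≡ 193 · 502 · 255 ≡ 473 (mod 571).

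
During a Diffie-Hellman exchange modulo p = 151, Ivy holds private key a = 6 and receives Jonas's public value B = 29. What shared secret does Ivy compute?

Shared key K = 29^6 mod 151.
29^1 ≡ 29 (mod 151)
29^2 = (29^1)^2 ≡ 29^2 = 841 ≡ 86 (mod 151)
29^4 = (29^2)^2 ≡ 86^2 = 7396 ≡ 148 (mod 151)
29^6 = 29^4 · 29^2 ≡ 148 · 86 ≡ 44 (mod 151).

44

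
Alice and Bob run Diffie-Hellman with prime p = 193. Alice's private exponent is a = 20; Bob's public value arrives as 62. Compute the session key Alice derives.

Shared key K = 62^20 mod 193.
62^1 ≡ 62 (mod 193)
62^2 = (62^1)^2 ≡ 62^2 = 3844 ≡ 177 (mod 193)
62^4 = (62^2)^2 ≡ 177^2 = 31329 ≡ 63 (mod 193)
62^8 = (62^4)^2 ≡ 63^2 = 3969 ≡ 109 (mod 193)
62^16 = (62^8)^2 ≡ 109^2 = 11881 ≡ 108 (mod 193)
62^20 = 62^16 · 62^4 ≡ 108 · 63 ≡ 49 (mod 193).

49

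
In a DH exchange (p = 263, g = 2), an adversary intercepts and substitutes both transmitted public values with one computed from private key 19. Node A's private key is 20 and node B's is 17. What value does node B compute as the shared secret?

13

Node B receives an adversary's public value M = 2^19 mod 263 instead of the honest one.
2^1 ≡ 2 (mod 263)
2^2 = (2^1)^2 ≡ 2^2 = 4 ≡ 4 (mod 263)
2^4 = (2^2)^2 ≡ 4^2 = 16 ≡ 16 (mod 263)
2^8 = (2^4)^2 ≡ 16^2 = 256 ≡ 256 (mod 263)
2^16 = (2^8)^2 ≡ 256^2 = 65536 ≡ 49 (mod 263)
2^19 = 2^16 · 2^2 · 2^1 ≡ 49 · 4 · 2 ≡ 129 (mod 263).
So M = 129. Node B computes K = M^17 mod 263.
129^1 ≡ 129 (mod 263)
129^2 = (129^1)^2 ≡ 129^2 = 16641 ≡ 72 (mod 263)
129^4 = (129^2)^2 ≡ 72^2 = 5184 ≡ 187 (mod 263)
129^8 = (129^4)^2 ≡ 187^2 = 34969 ≡ 253 (mod 263)
129^16 = (129^8)^2 ≡ 253^2 = 64009 ≡ 100 (mod 263)
129^17 = 129^16 · 129^1 ≡ 100 · 129 ≡ 13 (mod 263).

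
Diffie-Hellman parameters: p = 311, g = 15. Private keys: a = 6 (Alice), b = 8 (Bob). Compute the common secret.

24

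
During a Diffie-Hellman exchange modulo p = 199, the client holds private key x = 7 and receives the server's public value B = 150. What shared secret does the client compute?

Shared key K = 150^7 mod 199.
150^1 ≡ 150 (mod 199)
150^2 = (150^1)^2 ≡ 150^2 = 22500 ≡ 13 (mod 199)
150^4 = (150^2)^2 ≡ 13^2 = 169 ≡ 169 (mod 199)
150^7 = 150^4 · 150^2 · 150^1 ≡ 169 · 13 · 150 ≡ 6 (mod 199).

6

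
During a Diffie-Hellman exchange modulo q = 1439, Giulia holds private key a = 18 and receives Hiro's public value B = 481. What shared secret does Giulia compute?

1026

Shared key K = 481^18 mod 1439.
481^1 ≡ 481 (mod 1439)
481^2 = (481^1)^2 ≡ 481^2 = 231361 ≡ 1121 (mod 1439)
481^4 = (481^2)^2 ≡ 1121^2 = 1256641 ≡ 394 (mod 1439)
481^8 = (481^4)^2 ≡ 394^2 = 155236 ≡ 1263 (mod 1439)
481^16 = (481^8)^2 ≡ 1263^2 = 1595169 ≡ 757 (mod 1439)
481^18 = 481^16 · 481^2 ≡ 757 · 1121 ≡ 1026 (mod 1439).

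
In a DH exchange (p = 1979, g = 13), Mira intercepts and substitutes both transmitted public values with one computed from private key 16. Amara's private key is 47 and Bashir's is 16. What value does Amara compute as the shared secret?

Amara receives Mira's public value M = 13^16 mod 1979 instead of the honest one.
13^1 ≡ 13 (mod 1979)
13^2 = (13^1)^2 ≡ 13^2 = 169 ≡ 169 (mod 1979)
13^4 = (13^2)^2 ≡ 169^2 = 28561 ≡ 855 (mod 1979)
13^8 = (13^4)^2 ≡ 855^2 = 731025 ≡ 774 (mod 1979)
13^16 = (13^8)^2 ≡ 774^2 = 599076 ≡ 1418 (mod 1979)
So M = 1418. Amara computes K = M^47 mod 1979.
1418^1 ≡ 1418 (mod 1979)
1418^2 = (1418^1)^2 ≡ 1418^2 = 2010724 ≡ 60 (mod 1979)
1418^4 = (1418^2)^2 ≡ 60^2 = 3600 ≡ 1621 (mod 1979)
1418^8 = (1418^4)^2 ≡ 1621^2 = 2627641 ≡ 1508 (mod 1979)
1418^16 = (1418^8)^2 ≡ 1508^2 = 2274064 ≡ 193 (mod 1979)
1418^32 = (1418^16)^2 ≡ 193^2 = 37249 ≡ 1627 (mod 1979)
1418^47 = 1418^32 · 1418^8 · 1418^4 · 1418^2 · 1418^1 ≡ 1627 · 1508 · 1621 · 60 · 1418 ≡ 1130 (mod 1979).

1130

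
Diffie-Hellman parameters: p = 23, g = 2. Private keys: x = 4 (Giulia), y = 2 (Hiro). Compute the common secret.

Giulia sends A = g^x mod p = 2^4 mod 23.
2^1 ≡ 2 (mod 23)
2^2 = (2^1)^2 ≡ 2^2 = 4 ≡ 4 (mod 23)
2^4 = (2^2)^2 ≡ 4^2 = 16 ≡ 16 (mod 23)
So A = 16. Hiro then computes K = A^y mod p = 16^2 mod 23.
16^1 ≡ 16 (mod 23)
16^2 = (16^1)^2 ≡ 16^2 = 256 ≡ 3 (mod 23)

3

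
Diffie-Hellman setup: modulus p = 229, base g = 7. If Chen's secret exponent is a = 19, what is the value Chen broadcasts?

18

Public value = 7^19 mod 229.
7^1 ≡ 7 (mod 229)
7^2 = (7^1)^2 ≡ 7^2 = 49 ≡ 49 (mod 229)
7^4 = (7^2)^2 ≡ 49^2 = 2401 ≡ 111 (mod 229)
7^8 = (7^4)^2 ≡ 111^2 = 12321 ≡ 184 (mod 229)
7^16 = (7^8)^2 ≡ 184^2 = 33856 ≡ 193 (mod 229)
7^19 = 7^16 · 7^2 · 7^1 ≡ 193 · 49 · 7 ≡ 18 (mod 229).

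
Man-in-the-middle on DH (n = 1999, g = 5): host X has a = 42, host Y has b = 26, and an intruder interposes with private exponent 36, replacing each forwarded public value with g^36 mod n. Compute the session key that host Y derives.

Host Y receives an intruder's public value M = 5^36 mod 1999 instead of the honest one.
5^1 ≡ 5 (mod 1999)
5^2 = (5^1)^2 ≡ 5^2 = 25 ≡ 25 (mod 1999)
5^4 = (5^2)^2 ≡ 25^2 = 625 ≡ 625 (mod 1999)
5^8 = (5^4)^2 ≡ 625^2 = 390625 ≡ 820 (mod 1999)
5^16 = (5^8)^2 ≡ 820^2 = 672400 ≡ 736 (mod 1999)
5^32 = (5^16)^2 ≡ 736^2 = 541696 ≡ 1966 (mod 1999)
5^36 = 5^32 · 5^4 ≡ 1966 · 625 ≡ 1364 (mod 1999).
So M = 1364. Host Y computes K = M^26 mod 1999.
1364^1 ≡ 1364 (mod 1999)
1364^2 = (1364^1)^2 ≡ 1364^2 = 1860496 ≡ 1426 (mod 1999)
1364^4 = (1364^2)^2 ≡ 1426^2 = 2033476 ≡ 493 (mod 1999)
1364^8 = (1364^4)^2 ≡ 493^2 = 243049 ≡ 1170 (mod 1999)
1364^16 = (1364^8)^2 ≡ 1170^2 = 1368900 ≡ 1584 (mod 1999)
1364^26 = 1364^16 · 1364^8 · 1364^2 ≡ 1584 · 1170 · 1426 ≡ 1329 (mod 1999).

1329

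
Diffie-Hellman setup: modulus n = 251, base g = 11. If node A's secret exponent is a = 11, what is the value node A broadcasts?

Public value = 11^11 mod 251.
11^1 ≡ 11 (mod 251)
11^2 = (11^1)^2 ≡ 11^2 = 121 ≡ 121 (mod 251)
11^4 = (11^2)^2 ≡ 121^2 = 14641 ≡ 83 (mod 251)
11^8 = (11^4)^2 ≡ 83^2 = 6889 ≡ 112 (mod 251)
11^11 = 11^8 · 11^2 · 11^1 ≡ 112 · 121 · 11 ≡ 229 (mod 251).

229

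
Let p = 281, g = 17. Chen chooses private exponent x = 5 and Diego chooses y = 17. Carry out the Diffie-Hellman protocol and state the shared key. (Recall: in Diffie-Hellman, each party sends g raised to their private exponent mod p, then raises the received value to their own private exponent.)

10

Diego sends B = g^y mod p = 17^17 mod 281.
17^1 ≡ 17 (mod 281)
17^2 = (17^1)^2 ≡ 17^2 = 289 ≡ 8 (mod 281)
17^4 = (17^2)^2 ≡ 8^2 = 64 ≡ 64 (mod 281)
17^8 = (17^4)^2 ≡ 64^2 = 4096 ≡ 162 (mod 281)
17^16 = (17^8)^2 ≡ 162^2 = 26244 ≡ 111 (mod 281)
17^17 = 17^16 · 17^1 ≡ 111 · 17 ≡ 201 (mod 281).
So B = 201. Chen then computes K = B^x mod p = 201^5 mod 281.
201^1 ≡ 201 (mod 281)
201^2 = (201^1)^2 ≡ 201^2 = 40401 ≡ 218 (mod 281)
201^4 = (201^2)^2 ≡ 218^2 = 47524 ≡ 35 (mod 281)
201^5 = 201^4 · 201^1 ≡ 35 · 201 ≡ 10 (mod 281).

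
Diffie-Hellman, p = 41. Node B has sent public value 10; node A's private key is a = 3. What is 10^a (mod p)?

16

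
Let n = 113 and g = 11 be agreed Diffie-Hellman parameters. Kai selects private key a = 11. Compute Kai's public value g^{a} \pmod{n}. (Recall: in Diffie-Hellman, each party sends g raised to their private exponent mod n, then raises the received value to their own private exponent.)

91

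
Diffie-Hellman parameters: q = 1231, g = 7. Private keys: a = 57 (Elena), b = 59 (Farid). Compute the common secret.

Farid sends B = g^b mod q = 7^59 mod 1231.
7^1 ≡ 7 (mod 1231)
7^2 = (7^1)^2 ≡ 7^2 = 49 ≡ 49 (mod 1231)
7^4 = (7^2)^2 ≡ 49^2 = 2401 ≡ 1170 (mod 1231)
7^8 = (7^4)^2 ≡ 1170^2 = 1368900 ≡ 28 (mod 1231)
7^16 = (7^8)^2 ≡ 28^2 = 784 ≡ 784 (mod 1231)
7^32 = (7^16)^2 ≡ 784^2 = 614656 ≡ 387 (mod 1231)
7^59 = 7^32 · 7^16 · 7^8 · 7^2 · 7^1 ≡ 387 · 784 · 28 · 49 · 7 ≡ 788 (mod 1231).
So B = 788. Elena then computes K = B^a mod q = 788^57 mod 1231.
788^1 ≡ 788 (mod 1231)
788^2 = (788^1)^2 ≡ 788^2 = 620944 ≡ 520 (mod 1231)
788^4 = (788^2)^2 ≡ 520^2 = 270400 ≡ 811 (mod 1231)
788^8 = (788^4)^2 ≡ 811^2 = 657721 ≡ 367 (mod 1231)
788^16 = (788^8)^2 ≡ 367^2 = 134689 ≡ 510 (mod 1231)
788^32 = (788^16)^2 ≡ 510^2 = 260100 ≡ 359 (mod 1231)
788^57 = 788^32 · 788^16 · 788^8 · 788^1 ≡ 359 · 510 · 367 · 788 ≡ 968 (mod 1231).

968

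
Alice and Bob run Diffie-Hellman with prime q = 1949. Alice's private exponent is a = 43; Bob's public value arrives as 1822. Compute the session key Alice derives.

Shared key K = 1822^43 mod 1949.
1822^1 ≡ 1822 (mod 1949)
1822^2 = (1822^1)^2 ≡ 1822^2 = 3319684 ≡ 537 (mod 1949)
1822^4 = (1822^2)^2 ≡ 537^2 = 288369 ≡ 1866 (mod 1949)
1822^8 = (1822^4)^2 ≡ 1866^2 = 3481956 ≡ 1042 (mod 1949)
1822^16 = (1822^8)^2 ≡ 1042^2 = 1085764 ≡ 171 (mod 1949)
1822^32 = (1822^16)^2 ≡ 171^2 = 29241 ≡ 6 (mod 1949)
1822^43 = 1822^32 · 1822^8 · 1822^2 · 1822^1 ≡ 6 · 1042 · 537 · 1822 ≡ 633 (mod 1949).

633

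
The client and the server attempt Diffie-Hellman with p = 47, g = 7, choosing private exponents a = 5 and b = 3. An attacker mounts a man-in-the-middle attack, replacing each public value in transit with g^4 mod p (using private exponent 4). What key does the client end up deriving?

37

The client receives an attacker's public value M = 7^4 mod 47 instead of the honest one.
7^1 ≡ 7 (mod 47)
7^2 = (7^1)^2 ≡ 7^2 = 49 ≡ 2 (mod 47)
7^4 = (7^2)^2 ≡ 2^2 = 4 ≡ 4 (mod 47)
So M = 4. The client computes K = M^5 mod 47.
4^1 ≡ 4 (mod 47)
4^2 = (4^1)^2 ≡ 4^2 = 16 ≡ 16 (mod 47)
4^4 = (4^2)^2 ≡ 16^2 = 256 ≡ 21 (mod 47)
4^5 = 4^4 · 4^1 ≡ 21 · 4 ≡ 37 (mod 47).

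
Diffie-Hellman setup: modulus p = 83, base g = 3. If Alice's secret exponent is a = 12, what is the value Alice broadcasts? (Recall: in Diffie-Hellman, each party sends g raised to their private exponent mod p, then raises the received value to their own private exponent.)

75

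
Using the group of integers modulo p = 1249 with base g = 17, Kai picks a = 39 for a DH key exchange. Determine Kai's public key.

1248

Public value = 17^39 (mod 1249).
17^1 ≡ 17 (mod 1249)
17^2 = (17^1)^2 ≡ 17^2 = 289 ≡ 289 (mod 1249)
17^4 = (17^2)^2 ≡ 289^2 = 83521 ≡ 1087 (mod 1249)
17^8 = (17^4)^2 ≡ 1087^2 = 1181569 ≡ 15 (mod 1249)
17^16 = (17^8)^2 ≡ 15^2 = 225 ≡ 225 (mod 1249)
17^32 = (17^16)^2 ≡ 225^2 = 50625 ≡ 665 (mod 1249)
17^39 = 17^32 · 17^4 · 17^2 · 17^1 ≡ 665 · 1087 · 289 · 17 ≡ 1248 (mod 1249).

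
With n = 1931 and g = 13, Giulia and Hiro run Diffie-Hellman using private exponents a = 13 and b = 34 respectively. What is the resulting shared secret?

1170

Hiro sends B = g^b mod n = 13^34 mod 1931.
13^1 ≡ 13 (mod 1931)
13^2 = (13^1)^2 ≡ 13^2 = 169 ≡ 169 (mod 1931)
13^4 = (13^2)^2 ≡ 169^2 = 28561 ≡ 1527 (mod 1931)
13^8 = (13^4)^2 ≡ 1527^2 = 2331729 ≡ 1012 (mod 1931)
13^16 = (13^8)^2 ≡ 1012^2 = 1024144 ≡ 714 (mod 1931)
13^32 = (13^16)^2 ≡ 714^2 = 509796 ≡ 12 (mod 1931)
13^34 = 13^32 · 13^2 ≡ 12 · 169 ≡ 97 (mod 1931).
So B = 97. Giulia then computes K = B^a mod n = 97^13 mod 1931.
97^1 ≡ 97 (mod 1931)
97^2 = (97^1)^2 ≡ 97^2 = 9409 ≡ 1685 (mod 1931)
97^4 = (97^2)^2 ≡ 1685^2 = 2839225 ≡ 655 (mod 1931)
97^8 = (97^4)^2 ≡ 655^2 = 429025 ≡ 343 (mod 1931)
97^13 = 97^8 · 97^4 · 97^1 ≡ 343 · 655 · 97 ≡ 1170 (mod 1931).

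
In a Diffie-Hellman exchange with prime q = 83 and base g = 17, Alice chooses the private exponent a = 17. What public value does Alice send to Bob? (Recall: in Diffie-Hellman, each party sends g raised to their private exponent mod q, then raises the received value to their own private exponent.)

69

Public value = 17^17 (mod 83).
17^1 ≡ 17 (mod 83)
17^2 = (17^1)^2 ≡ 17^2 = 289 ≡ 40 (mod 83)
17^4 = (17^2)^2 ≡ 40^2 = 1600 ≡ 23 (mod 83)
17^8 = (17^4)^2 ≡ 23^2 = 529 ≡ 31 (mod 83)
17^16 = (17^8)^2 ≡ 31^2 = 961 ≡ 48 (mod 83)
17^17 = 17^16 · 17^1 ≡ 48 · 17 ≡ 69 (mod 83).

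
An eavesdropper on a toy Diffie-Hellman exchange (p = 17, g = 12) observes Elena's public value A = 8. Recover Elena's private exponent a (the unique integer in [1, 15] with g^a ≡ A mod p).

Try successive powers of 12 modulo 17:
12^1 ≡ 12
12^2 ≡ 8
Found: a = 2.

2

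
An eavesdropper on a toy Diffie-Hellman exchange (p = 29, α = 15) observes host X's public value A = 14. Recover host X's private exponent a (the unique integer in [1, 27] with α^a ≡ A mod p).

15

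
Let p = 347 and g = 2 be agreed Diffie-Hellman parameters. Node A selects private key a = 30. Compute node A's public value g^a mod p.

292

Public value = 2^30 mod 347.
2^1 ≡ 2 (mod 347)
2^2 = (2^1)^2 ≡ 2^2 = 4 ≡ 4 (mod 347)
2^4 = (2^2)^2 ≡ 4^2 = 16 ≡ 16 (mod 347)
2^8 = (2^4)^2 ≡ 16^2 = 256 ≡ 256 (mod 347)
2^16 = (2^8)^2 ≡ 256^2 = 65536 ≡ 300 (mod 347)
2^30 = 2^16 · 2^8 · 2^4 · 2^2 ≡ 300 · 256 · 16 · 4 ≡ 292 (mod 347).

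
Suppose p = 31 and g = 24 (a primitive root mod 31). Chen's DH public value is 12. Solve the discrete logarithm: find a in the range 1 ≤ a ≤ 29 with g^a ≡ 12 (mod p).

13

Try successive powers of 24 modulo 31:
24^1 ≡ 24
24^2 ≡ 18
24^3 ≡ 29
24^4 ≡ 14
24^5 ≡ 26
24^6 ≡ 4
24^7 ≡ 3
24^8 ≡ 10
24^9 ≡ 23
24^10 ≡ 25
24^11 ≡ 11
24^12 ≡ 16
24^13 ≡ 12
Found: a = 13.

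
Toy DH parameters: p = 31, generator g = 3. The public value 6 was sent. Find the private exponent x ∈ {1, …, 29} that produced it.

25

Try successive powers of 3 modulo 31:
3^1 ≡ 3
3^2 ≡ 9
3^3 ≡ 27
3^4 ≡ 19
3^5 ≡ 26
3^6 ≡ 16
3^7 ≡ 17
3^8 ≡ 20
3^9 ≡ 29
3^10 ≡ 25
3^11 ≡ 13
3^12 ≡ 8
3^13 ≡ 24
3^14 ≡ 10
3^15 ≡ 30
3^16 ≡ 28
3^17 ≡ 22
3^18 ≡ 4
3^19 ≡ 12
3^20 ≡ 5
3^21 ≡ 15
3^22 ≡ 14
3^23 ≡ 11
3^24 ≡ 2
3^25 ≡ 6
Found: x = 25.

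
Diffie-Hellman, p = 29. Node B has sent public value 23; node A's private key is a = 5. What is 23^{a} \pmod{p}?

25

Shared key K = 23^5 mod 29.
23^1 ≡ 23 (mod 29)
23^2 = (23^1)^2 ≡ 23^2 = 529 ≡ 7 (mod 29)
23^4 = (23^2)^2 ≡ 7^2 = 49 ≡ 20 (mod 29)
23^5 = 23^4 · 23^1 ≡ 20 · 23 ≡ 25 (mod 29).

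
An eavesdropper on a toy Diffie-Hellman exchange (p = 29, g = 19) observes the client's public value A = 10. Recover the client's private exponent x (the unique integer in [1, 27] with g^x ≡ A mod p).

15

Try successive powers of 19 modulo 29:
19^1 ≡ 19
19^2 ≡ 13
19^3 ≡ 15
19^4 ≡ 24
19^5 ≡ 21
19^6 ≡ 22
19^7 ≡ 12
19^8 ≡ 25
19^9 ≡ 11
19^10 ≡ 6
19^11 ≡ 27
19^12 ≡ 20
19^13 ≡ 3
19^14 ≡ 28
19^15 ≡ 10
Found: x = 15.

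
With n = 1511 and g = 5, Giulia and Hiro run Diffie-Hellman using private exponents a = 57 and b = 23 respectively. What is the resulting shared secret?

Hiro sends B = g^b mod n = 5^23 mod 1511.
5^1 ≡ 5 (mod 1511)
5^2 = (5^1)^2 ≡ 5^2 = 25 ≡ 25 (mod 1511)
5^4 = (5^2)^2 ≡ 25^2 = 625 ≡ 625 (mod 1511)
5^8 = (5^4)^2 ≡ 625^2 = 390625 ≡ 787 (mod 1511)
5^16 = (5^8)^2 ≡ 787^2 = 619369 ≡ 1370 (mod 1511)
5^23 = 5^16 · 5^4 · 5^2 · 5^1 ≡ 1370 · 625 · 25 · 5 ≡ 1076 (mod 1511).
So B = 1076. Giulia then computes K = B^a mod n = 1076^57 mod 1511.
1076^1 ≡ 1076 (mod 1511)
1076^2 = (1076^1)^2 ≡ 1076^2 = 1157776 ≡ 350 (mod 1511)
1076^4 = (1076^2)^2 ≡ 350^2 = 122500 ≡ 109 (mod 1511)
1076^8 = (1076^4)^2 ≡ 109^2 = 11881 ≡ 1304 (mod 1511)
1076^16 = (1076^8)^2 ≡ 1304^2 = 1700416 ≡ 541 (mod 1511)
1076^32 = (1076^16)^2 ≡ 541^2 = 292681 ≡ 1058 (mod 1511)
1076^57 = 1076^32 · 1076^16 · 1076^8 · 1076^1 ≡ 1058 · 541 · 1304 · 1076 ≡ 667 (mod 1511).

667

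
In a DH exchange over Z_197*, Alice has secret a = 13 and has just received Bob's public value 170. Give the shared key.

189

Shared key K = 170^13 mod 197.
170^1 ≡ 170 (mod 197)
170^2 = (170^1)^2 ≡ 170^2 = 28900 ≡ 138 (mod 197)
170^4 = (170^2)^2 ≡ 138^2 = 19044 ≡ 132 (mod 197)
170^8 = (170^4)^2 ≡ 132^2 = 17424 ≡ 88 (mod 197)
170^13 = 170^8 · 170^4 · 170^1 ≡ 88 · 132 · 170 ≡ 189 (mod 197).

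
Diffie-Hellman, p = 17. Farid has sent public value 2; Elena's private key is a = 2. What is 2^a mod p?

Shared key K = 2^2 mod 17.
2^1 ≡ 2 (mod 17)
2^2 = (2^1)^2 ≡ 2^2 = 4 ≡ 4 (mod 17)

4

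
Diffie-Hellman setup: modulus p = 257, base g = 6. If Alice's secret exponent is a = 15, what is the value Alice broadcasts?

Public value = 6^15 (mod 257).
6^1 ≡ 6 (mod 257)
6^2 = (6^1)^2 ≡ 6^2 = 36 ≡ 36 (mod 257)
6^4 = (6^2)^2 ≡ 36^2 = 1296 ≡ 11 (mod 257)
6^8 = (6^4)^2 ≡ 11^2 = 121 ≡ 121 (mod 257)
6^15 = 6^8 · 6^4 · 6^2 · 6^1 ≡ 121 · 11 · 36 · 6 ≡ 170 (mod 257).

170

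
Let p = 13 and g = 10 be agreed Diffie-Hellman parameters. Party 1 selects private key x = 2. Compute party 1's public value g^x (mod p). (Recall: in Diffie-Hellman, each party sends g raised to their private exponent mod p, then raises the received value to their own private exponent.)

Public value = 10^2 (mod 13).
10^1 ≡ 10 (mod 13)
10^2 = (10^1)^2 ≡ 10^2 = 100 ≡ 9 (mod 13)

9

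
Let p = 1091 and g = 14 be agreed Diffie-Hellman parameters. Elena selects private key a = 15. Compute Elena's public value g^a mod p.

Public value = 14^15 mod 1091.
14^1 ≡ 14 (mod 1091)
14^2 = (14^1)^2 ≡ 14^2 = 196 ≡ 196 (mod 1091)
14^4 = (14^2)^2 ≡ 196^2 = 38416 ≡ 231 (mod 1091)
14^8 = (14^4)^2 ≡ 231^2 = 53361 ≡ 993 (mod 1091)
14^15 = 14^8 · 14^4 · 14^2 · 14^1 ≡ 993 · 231 · 196 · 14 ≡ 686 (mod 1091).

686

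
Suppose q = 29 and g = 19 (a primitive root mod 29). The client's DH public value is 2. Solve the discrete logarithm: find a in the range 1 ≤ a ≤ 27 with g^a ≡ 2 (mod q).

25

Try successive powers of 19 modulo 29:
19^1 ≡ 19
19^2 ≡ 13
19^3 ≡ 15
19^4 ≡ 24
19^5 ≡ 21
19^6 ≡ 22
19^7 ≡ 12
19^8 ≡ 25
19^9 ≡ 11
19^10 ≡ 6
19^11 ≡ 27
19^12 ≡ 20
19^13 ≡ 3
19^14 ≡ 28
19^15 ≡ 10
19^16 ≡ 16
19^17 ≡ 14
19^18 ≡ 5
19^19 ≡ 8
19^20 ≡ 7
19^21 ≡ 17
19^22 ≡ 4
19^23 ≡ 18
19^24 ≡ 23
19^25 ≡ 2
Found: a = 25.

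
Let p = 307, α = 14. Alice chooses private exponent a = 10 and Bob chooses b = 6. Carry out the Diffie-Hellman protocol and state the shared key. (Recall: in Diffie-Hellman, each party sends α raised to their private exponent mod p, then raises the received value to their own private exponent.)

259

Bob sends B = α^b mod p = 14^6 mod 307.
14^1 ≡ 14 (mod 307)
14^2 = (14^1)^2 ≡ 14^2 = 196 ≡ 196 (mod 307)
14^4 = (14^2)^2 ≡ 196^2 = 38416 ≡ 41 (mod 307)
14^6 = 14^4 · 14^2 ≡ 41 · 196 ≡ 54 (mod 307).
So B = 54. Alice then computes K = B^a mod p = 54^10 mod 307.
54^1 ≡ 54 (mod 307)
54^2 = (54^1)^2 ≡ 54^2 = 2916 ≡ 153 (mod 307)
54^4 = (54^2)^2 ≡ 153^2 = 23409 ≡ 77 (mod 307)
54^8 = (54^4)^2 ≡ 77^2 = 5929 ≡ 96 (mod 307)
54^10 = 54^8 · 54^2 ≡ 96 · 153 ≡ 259 (mod 307).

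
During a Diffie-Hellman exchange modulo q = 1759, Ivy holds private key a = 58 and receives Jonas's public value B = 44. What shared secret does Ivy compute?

1684

Shared key K = 44^58 mod 1759.
44^1 ≡ 44 (mod 1759)
44^2 = (44^1)^2 ≡ 44^2 = 1936 ≡ 177 (mod 1759)
44^4 = (44^2)^2 ≡ 177^2 = 31329 ≡ 1426 (mod 1759)
44^8 = (44^4)^2 ≡ 1426^2 = 2033476 ≡ 72 (mod 1759)
44^16 = (44^8)^2 ≡ 72^2 = 5184 ≡ 1666 (mod 1759)
44^32 = (44^16)^2 ≡ 1666^2 = 2775556 ≡ 1613 (mod 1759)
44^58 = 44^32 · 44^16 · 44^8 · 44^2 ≡ 1613 · 1666 · 72 · 177 ≡ 1684 (mod 1759).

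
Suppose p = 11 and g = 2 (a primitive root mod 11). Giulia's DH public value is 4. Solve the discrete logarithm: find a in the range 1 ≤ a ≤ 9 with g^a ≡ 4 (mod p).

2

Try successive powers of 2 modulo 11:
2^1 ≡ 2
2^2 ≡ 4
Found: a = 2.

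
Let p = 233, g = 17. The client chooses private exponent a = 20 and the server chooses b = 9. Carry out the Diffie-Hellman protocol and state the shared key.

The server sends B = g^b mod p = 17^9 mod 233.
17^1 ≡ 17 (mod 233)
17^2 = (17^1)^2 ≡ 17^2 = 289 ≡ 56 (mod 233)
17^4 = (17^2)^2 ≡ 56^2 = 3136 ≡ 107 (mod 233)
17^8 = (17^4)^2 ≡ 107^2 = 11449 ≡ 32 (mod 233)
17^9 = 17^8 · 17^1 ≡ 32 · 17 ≡ 78 (mod 233).
So B = 78. The client then computes K = B^a mod p = 78^20 mod 233.
78^1 ≡ 78 (mod 233)
78^2 = (78^1)^2 ≡ 78^2 = 6084 ≡ 26 (mod 233)
78^4 = (78^2)^2 ≡ 26^2 = 676 ≡ 210 (mod 233)
78^8 = (78^4)^2 ≡ 210^2 = 44100 ≡ 63 (mod 233)
78^16 = (78^8)^2 ≡ 63^2 = 3969 ≡ 8 (mod 233)
78^20 = 78^16 · 78^4 ≡ 8 · 210 ≡ 49 (mod 233).

49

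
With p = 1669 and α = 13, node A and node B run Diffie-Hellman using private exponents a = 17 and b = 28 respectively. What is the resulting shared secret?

398

Node B sends B = α^b mod p = 13^28 mod 1669.
13^1 ≡ 13 (mod 1669)
13^2 = (13^1)^2 ≡ 13^2 = 169 ≡ 169 (mod 1669)
13^4 = (13^2)^2 ≡ 169^2 = 28561 ≡ 188 (mod 1669)
13^8 = (13^4)^2 ≡ 188^2 = 35344 ≡ 295 (mod 1669)
13^16 = (13^8)^2 ≡ 295^2 = 87025 ≡ 237 (mod 1669)
13^28 = 13^16 · 13^8 · 13^4 ≡ 237 · 295 · 188 ≡ 645 (mod 1669).
So B = 645. Node A then computes K = B^a mod p = 645^17 mod 1669.
645^1 ≡ 645 (mod 1669)
645^2 = (645^1)^2 ≡ 645^2 = 416025 ≡ 444 (mod 1669)
645^4 = (645^2)^2 ≡ 444^2 = 197136 ≡ 194 (mod 1669)
645^8 = (645^4)^2 ≡ 194^2 = 37636 ≡ 918 (mod 1669)
645^16 = (645^8)^2 ≡ 918^2 = 842724 ≡ 1548 (mod 1669)
645^17 = 645^16 · 645^1 ≡ 1548 · 645 ≡ 398 (mod 1669).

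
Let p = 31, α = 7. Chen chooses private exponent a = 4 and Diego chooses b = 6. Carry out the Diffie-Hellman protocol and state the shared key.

8

Chen sends A = α^a mod p = 7^4 mod 31.
7^1 ≡ 7 (mod 31)
7^2 = (7^1)^2 ≡ 7^2 = 49 ≡ 18 (mod 31)
7^4 = (7^2)^2 ≡ 18^2 = 324 ≡ 14 (mod 31)
So A = 14. Diego then computes K = A^b mod p = 14^6 mod 31.
14^1 ≡ 14 (mod 31)
14^2 = (14^1)^2 ≡ 14^2 = 196 ≡ 10 (mod 31)
14^4 = (14^2)^2 ≡ 10^2 = 100 ≡ 7 (mod 31)
14^6 = 14^4 · 14^2 ≡ 7 · 10 ≡ 8 (mod 31).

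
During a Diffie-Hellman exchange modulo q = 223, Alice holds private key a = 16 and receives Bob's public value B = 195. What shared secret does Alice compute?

Shared key K = 195^16 mod 223.
195^1 ≡ 195 (mod 223)
195^2 = (195^1)^2 ≡ 195^2 = 38025 ≡ 115 (mod 223)
195^4 = (195^2)^2 ≡ 115^2 = 13225 ≡ 68 (mod 223)
195^8 = (195^4)^2 ≡ 68^2 = 4624 ≡ 164 (mod 223)
195^16 = (195^8)^2 ≡ 164^2 = 26896 ≡ 136 (mod 223)

136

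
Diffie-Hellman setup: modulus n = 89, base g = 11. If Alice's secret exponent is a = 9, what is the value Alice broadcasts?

25

Public value = 11^9 (mod 89).
11^1 ≡ 11 (mod 89)
11^2 = (11^1)^2 ≡ 11^2 = 121 ≡ 32 (mod 89)
11^4 = (11^2)^2 ≡ 32^2 = 1024 ≡ 45 (mod 89)
11^8 = (11^4)^2 ≡ 45^2 = 2025 ≡ 67 (mod 89)
11^9 = 11^8 · 11^1 ≡ 67 · 11 ≡ 25 (mod 89).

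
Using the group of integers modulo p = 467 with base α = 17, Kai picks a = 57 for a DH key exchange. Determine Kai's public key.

71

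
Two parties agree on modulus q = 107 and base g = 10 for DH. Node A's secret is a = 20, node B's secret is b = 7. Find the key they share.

Node B sends B = g^b mod q = 10^7 mod 107.
10^1 ≡ 10 (mod 107)
10^2 = (10^1)^2 ≡ 10^2 = 100 ≡ 100 (mod 107)
10^4 = (10^2)^2 ≡ 100^2 = 10000 ≡ 49 (mod 107)
10^7 = 10^4 · 10^2 · 10^1 ≡ 49 · 100 · 10 ≡ 101 (mod 107).
So B = 101. Node A then computes K = B^a mod q = 101^20 mod 107.
101^1 ≡ 101 (mod 107)
101^2 = (101^1)^2 ≡ 101^2 = 10201 ≡ 36 (mod 107)
101^4 = (101^2)^2 ≡ 36^2 = 1296 ≡ 12 (mod 107)
101^8 = (101^4)^2 ≡ 12^2 = 144 ≡ 37 (mod 107)
101^16 = (101^8)^2 ≡ 37^2 = 1369 ≡ 85 (mod 107)
101^20 = 101^16 · 101^4 ≡ 85 · 12 ≡ 57 (mod 107).

57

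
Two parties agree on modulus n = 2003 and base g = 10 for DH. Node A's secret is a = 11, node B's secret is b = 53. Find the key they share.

Node B sends B = g^b mod n = 10^53 mod 2003.
10^1 ≡ 10 (mod 2003)
10^2 = (10^1)^2 ≡ 10^2 = 100 ≡ 100 (mod 2003)
10^4 = (10^2)^2 ≡ 100^2 = 10000 ≡ 1988 (mod 2003)
10^8 = (10^4)^2 ≡ 1988^2 = 3952144 ≡ 225 (mod 2003)
10^16 = (10^8)^2 ≡ 225^2 = 50625 ≡ 550 (mod 2003)
10^32 = (10^16)^2 ≡ 550^2 = 302500 ≡ 47 (mod 2003)
10^53 = 10^32 · 10^16 · 10^4 · 10^1 ≡ 47 · 550 · 1988 · 10 ≡ 308 (mod 2003).
So B = 308. Node A then computes K = B^a mod n = 308^11 mod 2003.
308^1 ≡ 308 (mod 2003)
308^2 = (308^1)^2 ≡ 308^2 = 94864 ≡ 723 (mod 2003)
308^4 = (308^2)^2 ≡ 723^2 = 522729 ≡ 1949 (mod 2003)
308^8 = (308^4)^2 ≡ 1949^2 = 3798601 ≡ 913 (mod 2003)
308^11 = 308^8 · 308^2 · 308^1 ≡ 913 · 723 · 308 ≡ 1986 (mod 2003).

1986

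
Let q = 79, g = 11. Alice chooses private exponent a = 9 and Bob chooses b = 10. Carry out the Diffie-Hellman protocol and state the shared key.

38

Bob sends B = g^b mod q = 11^10 mod 79.
11^1 ≡ 11 (mod 79)
11^2 = (11^1)^2 ≡ 11^2 = 121 ≡ 42 (mod 79)
11^4 = (11^2)^2 ≡ 42^2 = 1764 ≡ 26 (mod 79)
11^8 = (11^4)^2 ≡ 26^2 = 676 ≡ 44 (mod 79)
11^10 = 11^8 · 11^2 ≡ 44 · 42 ≡ 31 (mod 79).
So B = 31. Alice then computes K = B^a mod q = 31^9 mod 79.
31^1 ≡ 31 (mod 79)
31^2 = (31^1)^2 ≡ 31^2 = 961 ≡ 13 (mod 79)
31^4 = (31^2)^2 ≡ 13^2 = 169 ≡ 11 (mod 79)
31^8 = (31^4)^2 ≡ 11^2 = 121 ≡ 42 (mod 79)
31^9 = 31^8 · 31^1 ≡ 42 · 31 ≡ 38 (mod 79).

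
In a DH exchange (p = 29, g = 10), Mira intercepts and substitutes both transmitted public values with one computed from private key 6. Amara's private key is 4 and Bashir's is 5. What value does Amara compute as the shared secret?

23

Amara receives Mira's public value M = 10^6 mod 29 instead of the honest one.
10^1 ≡ 10 (mod 29)
10^2 = (10^1)^2 ≡ 10^2 = 100 ≡ 13 (mod 29)
10^4 = (10^2)^2 ≡ 13^2 = 169 ≡ 24 (mod 29)
10^6 = 10^4 · 10^2 ≡ 24 · 13 ≡ 22 (mod 29).
So M = 22. Amara computes K = M^4 mod 29.
22^1 ≡ 22 (mod 29)
22^2 = (22^1)^2 ≡ 22^2 = 484 ≡ 20 (mod 29)
22^4 = (22^2)^2 ≡ 20^2 = 400 ≡ 23 (mod 29)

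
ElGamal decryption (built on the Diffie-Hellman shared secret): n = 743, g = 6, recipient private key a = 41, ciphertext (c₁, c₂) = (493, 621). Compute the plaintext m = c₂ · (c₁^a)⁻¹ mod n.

Shared mask s = c₁^a mod n = 493^41 mod 743.
493^1 ≡ 493 (mod 743)
493^2 = (493^1)^2 ≡ 493^2 = 243049 ≡ 88 (mod 743)
493^4 = (493^2)^2 ≡ 88^2 = 7744 ≡ 314 (mod 743)
493^8 = (493^4)^2 ≡ 314^2 = 98596 ≡ 520 (mod 743)
493^16 = (493^8)^2 ≡ 520^2 = 270400 ≡ 691 (mod 743)
493^32 = (493^16)^2 ≡ 691^2 = 477481 ≡ 475 (mod 743)
493^41 = 493^32 · 493^8 · 493^1 ≡ 475 · 520 · 493 ≡ 730 (mod 743).
So s = 730; s⁻¹ ≡ 400 (mod 743).
m = c₂ · s⁻¹ mod 743 = 621 · 400 mod 743 = 238.

238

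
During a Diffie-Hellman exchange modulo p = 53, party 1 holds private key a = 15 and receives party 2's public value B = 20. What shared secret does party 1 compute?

22

Shared key K = 20^15 mod 53.
20^1 ≡ 20 (mod 53)
20^2 = (20^1)^2 ≡ 20^2 = 400 ≡ 29 (mod 53)
20^4 = (20^2)^2 ≡ 29^2 = 841 ≡ 46 (mod 53)
20^8 = (20^4)^2 ≡ 46^2 = 2116 ≡ 49 (mod 53)
20^15 = 20^8 · 20^4 · 20^2 · 20^1 ≡ 49 · 46 · 29 · 20 ≡ 22 (mod 53).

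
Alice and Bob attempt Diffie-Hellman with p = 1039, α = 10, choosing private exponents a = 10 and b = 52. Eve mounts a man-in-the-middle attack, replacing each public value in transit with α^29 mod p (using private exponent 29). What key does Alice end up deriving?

795

Alice receives Eve's public value M = 10^29 mod 1039 instead of the honest one.
10^1 ≡ 10 (mod 1039)
10^2 = (10^1)^2 ≡ 10^2 = 100 ≡ 100 (mod 1039)
10^4 = (10^2)^2 ≡ 100^2 = 10000 ≡ 649 (mod 1039)
10^8 = (10^4)^2 ≡ 649^2 = 421201 ≡ 406 (mod 1039)
10^16 = (10^8)^2 ≡ 406^2 = 164836 ≡ 674 (mod 1039)
10^29 = 10^16 · 10^8 · 10^4 · 10^1 ≡ 674 · 406 · 649 · 10 ≡ 367 (mod 1039).
So M = 367. Alice computes K = M^10 mod 1039.
367^1 ≡ 367 (mod 1039)
367^2 = (367^1)^2 ≡ 367^2 = 134689 ≡ 658 (mod 1039)
367^4 = (367^2)^2 ≡ 658^2 = 432964 ≡ 740 (mod 1039)
367^8 = (367^4)^2 ≡ 740^2 = 547600 ≡ 47 (mod 1039)
367^10 = 367^8 · 367^2 ≡ 47 · 658 ≡ 795 (mod 1039).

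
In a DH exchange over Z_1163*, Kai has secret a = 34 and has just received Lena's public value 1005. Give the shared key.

517

Shared key K = 1005^34 mod 1163.
1005^1 ≡ 1005 (mod 1163)
1005^2 = (1005^1)^2 ≡ 1005^2 = 1010025 ≡ 541 (mod 1163)
1005^4 = (1005^2)^2 ≡ 541^2 = 292681 ≡ 768 (mod 1163)
1005^8 = (1005^4)^2 ≡ 768^2 = 589824 ≡ 183 (mod 1163)
1005^16 = (1005^8)^2 ≡ 183^2 = 33489 ≡ 925 (mod 1163)
1005^32 = (1005^16)^2 ≡ 925^2 = 855625 ≡ 820 (mod 1163)
1005^34 = 1005^32 · 1005^2 ≡ 820 · 541 ≡ 517 (mod 1163).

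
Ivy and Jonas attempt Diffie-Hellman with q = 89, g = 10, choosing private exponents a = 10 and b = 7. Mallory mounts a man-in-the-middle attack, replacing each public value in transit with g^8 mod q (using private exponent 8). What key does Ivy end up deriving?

Ivy receives Mallory's public value M = 10^8 mod 89 instead of the honest one.
10^1 ≡ 10 (mod 89)
10^2 = (10^1)^2 ≡ 10^2 = 100 ≡ 11 (mod 89)
10^4 = (10^2)^2 ≡ 11^2 = 121 ≡ 32 (mod 89)
10^8 = (10^4)^2 ≡ 32^2 = 1024 ≡ 45 (mod 89)
So M = 45. Ivy computes K = M^10 mod 89.
45^1 ≡ 45 (mod 89)
45^2 = (45^1)^2 ≡ 45^2 = 2025 ≡ 67 (mod 89)
45^4 = (45^2)^2 ≡ 67^2 = 4489 ≡ 39 (mod 89)
45^8 = (45^4)^2 ≡ 39^2 = 1521 ≡ 8 (mod 89)
45^10 = 45^8 · 45^2 ≡ 8 · 67 ≡ 2 (mod 89).

2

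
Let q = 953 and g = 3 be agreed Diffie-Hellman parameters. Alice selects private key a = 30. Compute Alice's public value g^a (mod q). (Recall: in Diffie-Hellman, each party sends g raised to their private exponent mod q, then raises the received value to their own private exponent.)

Public value = 3^30 (mod 953).
3^1 ≡ 3 (mod 953)
3^2 = (3^1)^2 ≡ 3^2 = 9 ≡ 9 (mod 953)
3^4 = (3^2)^2 ≡ 9^2 = 81 ≡ 81 (mod 953)
3^8 = (3^4)^2 ≡ 81^2 = 6561 ≡ 843 (mod 953)
3^16 = (3^8)^2 ≡ 843^2 = 710649 ≡ 664 (mod 953)
3^30 = 3^16 · 3^8 · 3^4 · 3^2 ≡ 664 · 843 · 81 · 9 ≡ 809 (mod 953).

809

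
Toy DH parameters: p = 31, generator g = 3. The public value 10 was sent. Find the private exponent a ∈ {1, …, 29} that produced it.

14

Try successive powers of 3 modulo 31:
3^1 ≡ 3
3^2 ≡ 9
3^3 ≡ 27
3^4 ≡ 19
3^5 ≡ 26
3^6 ≡ 16
3^7 ≡ 17
3^8 ≡ 20
3^9 ≡ 29
3^10 ≡ 25
3^11 ≡ 13
3^12 ≡ 8
3^13 ≡ 24
3^14 ≡ 10
Found: a = 14.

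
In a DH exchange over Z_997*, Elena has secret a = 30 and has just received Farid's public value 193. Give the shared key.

Shared key K = 193^30 mod 997.
193^1 ≡ 193 (mod 997)
193^2 = (193^1)^2 ≡ 193^2 = 37249 ≡ 360 (mod 997)
193^4 = (193^2)^2 ≡ 360^2 = 129600 ≡ 987 (mod 997)
193^8 = (193^4)^2 ≡ 987^2 = 974169 ≡ 100 (mod 997)
193^16 = (193^8)^2 ≡ 100^2 = 10000 ≡ 30 (mod 997)
193^30 = 193^16 · 193^8 · 193^4 · 193^2 ≡ 30 · 100 · 987 · 360 ≡ 501 (mod 997).

501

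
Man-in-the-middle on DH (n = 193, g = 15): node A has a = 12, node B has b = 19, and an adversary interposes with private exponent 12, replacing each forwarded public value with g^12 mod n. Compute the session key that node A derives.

81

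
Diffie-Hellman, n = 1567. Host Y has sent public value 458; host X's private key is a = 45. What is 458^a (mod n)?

629

Shared key K = 458^45 mod 1567.
458^1 ≡ 458 (mod 1567)
458^2 = (458^1)^2 ≡ 458^2 = 209764 ≡ 1353 (mod 1567)
458^4 = (458^2)^2 ≡ 1353^2 = 1830609 ≡ 353 (mod 1567)
458^8 = (458^4)^2 ≡ 353^2 = 124609 ≡ 816 (mod 1567)
458^16 = (458^8)^2 ≡ 816^2 = 665856 ≡ 1448 (mod 1567)
458^32 = (458^16)^2 ≡ 1448^2 = 2096704 ≡ 58 (mod 1567)
458^45 = 458^32 · 458^8 · 458^4 · 458^1 ≡ 58 · 816 · 353 · 458 ≡ 629 (mod 1567).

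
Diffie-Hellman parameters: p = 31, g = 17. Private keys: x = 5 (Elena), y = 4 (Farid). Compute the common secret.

5

Elena sends A = g^x mod p = 17^5 mod 31.
17^1 ≡ 17 (mod 31)
17^2 = (17^1)^2 ≡ 17^2 = 289 ≡ 10 (mod 31)
17^4 = (17^2)^2 ≡ 10^2 = 100 ≡ 7 (mod 31)
17^5 = 17^4 · 17^1 ≡ 7 · 17 ≡ 26 (mod 31).
So A = 26. Farid then computes K = A^y mod p = 26^4 mod 31.
26^1 ≡ 26 (mod 31)
26^2 = (26^1)^2 ≡ 26^2 = 676 ≡ 25 (mod 31)
26^4 = (26^2)^2 ≡ 25^2 = 625 ≡ 5 (mod 31)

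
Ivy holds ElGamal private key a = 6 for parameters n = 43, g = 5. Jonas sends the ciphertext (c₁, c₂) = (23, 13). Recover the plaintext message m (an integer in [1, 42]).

14

Shared mask s = c₁^a mod n = 23^6 mod 43.
23^1 ≡ 23 (mod 43)
23^2 = (23^1)^2 ≡ 23^2 = 529 ≡ 13 (mod 43)
23^4 = (23^2)^2 ≡ 13^2 = 169 ≡ 40 (mod 43)
23^6 = 23^4 · 23^2 ≡ 40 · 13 ≡ 4 (mod 43).
So s = 4; s⁻¹ ≡ 11 (mod 43).
m = c₂ · s⁻¹ mod 43 = 13 · 11 mod 43 = 14.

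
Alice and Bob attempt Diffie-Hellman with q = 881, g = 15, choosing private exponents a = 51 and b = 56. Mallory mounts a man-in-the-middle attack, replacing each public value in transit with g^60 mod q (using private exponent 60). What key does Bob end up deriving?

Bob receives Mallory's public value M = 15^60 mod 881 instead of the honest one.
15^1 ≡ 15 (mod 881)
15^2 = (15^1)^2 ≡ 15^2 = 225 ≡ 225 (mod 881)
15^4 = (15^2)^2 ≡ 225^2 = 50625 ≡ 408 (mod 881)
15^8 = (15^4)^2 ≡ 408^2 = 166464 ≡ 836 (mod 881)
15^16 = (15^8)^2 ≡ 836^2 = 698896 ≡ 263 (mod 881)
15^32 = (15^16)^2 ≡ 263^2 = 69169 ≡ 451 (mod 881)
15^60 = 15^32 · 15^16 · 15^8 · 15^4 ≡ 451 · 263 · 836 · 408 ≡ 410 (mod 881).
So M = 410. Bob computes K = M^56 mod 881.
410^1 ≡ 410 (mod 881)
410^2 = (410^1)^2 ≡ 410^2 = 168100 ≡ 710 (mod 881)
410^4 = (410^2)^2 ≡ 710^2 = 504100 ≡ 168 (mod 881)
410^8 = (410^4)^2 ≡ 168^2 = 28224 ≡ 32 (mod 881)
410^16 = (410^8)^2 ≡ 32^2 = 1024 ≡ 143 (mod 881)
410^32 = (410^16)^2 ≡ 143^2 = 20449 ≡ 186 (mod 881)
410^56 = 410^32 · 410^16 · 410^8 ≡ 186 · 143 · 32 ≡ 90 (mod 881).

90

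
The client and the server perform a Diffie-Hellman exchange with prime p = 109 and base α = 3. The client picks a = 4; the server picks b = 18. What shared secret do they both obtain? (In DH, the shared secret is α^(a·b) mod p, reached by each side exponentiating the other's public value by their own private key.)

The server sends B = α^b mod p = 3^18 mod 109.
3^1 ≡ 3 (mod 109)
3^2 = (3^1)^2 ≡ 3^2 = 9 ≡ 9 (mod 109)
3^4 = (3^2)^2 ≡ 9^2 = 81 ≡ 81 (mod 109)
3^8 = (3^4)^2 ≡ 81^2 = 6561 ≡ 21 (mod 109)
3^16 = (3^8)^2 ≡ 21^2 = 441 ≡ 5 (mod 109)
3^18 = 3^16 · 3^2 ≡ 5 · 9 ≡ 45 (mod 109).
So B = 45. The client then computes K = B^a mod p = 45^4 mod 109.
45^1 ≡ 45 (mod 109)
45^2 = (45^1)^2 ≡ 45^2 = 2025 ≡ 63 (mod 109)
45^4 = (45^2)^2 ≡ 63^2 = 3969 ≡ 45 (mod 109)

45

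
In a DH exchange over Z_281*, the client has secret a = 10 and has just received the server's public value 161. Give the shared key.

242

Shared key K = 161^10 mod 281.
161^1 ≡ 161 (mod 281)
161^2 = (161^1)^2 ≡ 161^2 = 25921 ≡ 69 (mod 281)
161^4 = (161^2)^2 ≡ 69^2 = 4761 ≡ 265 (mod 281)
161^8 = (161^4)^2 ≡ 265^2 = 70225 ≡ 256 (mod 281)
161^10 = 161^8 · 161^2 ≡ 256 · 69 ≡ 242 (mod 281).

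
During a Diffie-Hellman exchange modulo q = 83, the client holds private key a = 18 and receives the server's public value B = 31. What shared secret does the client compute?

Shared key K = 31^18 mod 83.
31^1 ≡ 31 (mod 83)
31^2 = (31^1)^2 ≡ 31^2 = 961 ≡ 48 (mod 83)
31^4 = (31^2)^2 ≡ 48^2 = 2304 ≡ 63 (mod 83)
31^8 = (31^4)^2 ≡ 63^2 = 3969 ≡ 68 (mod 83)
31^16 = (31^8)^2 ≡ 68^2 = 4624 ≡ 59 (mod 83)
31^18 = 31^16 · 31^2 ≡ 59 · 48 ≡ 10 (mod 83).

10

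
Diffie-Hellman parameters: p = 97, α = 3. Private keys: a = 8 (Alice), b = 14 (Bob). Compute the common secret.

Bob sends B = α^b mod p = 3^14 mod 97.
3^1 ≡ 3 (mod 97)
3^2 = (3^1)^2 ≡ 3^2 = 9 ≡ 9 (mod 97)
3^4 = (3^2)^2 ≡ 9^2 = 81 ≡ 81 (mod 97)
3^8 = (3^4)^2 ≡ 81^2 = 6561 ≡ 62 (mod 97)
3^14 = 3^8 · 3^4 · 3^2 ≡ 62 · 81 · 9 ≡ 93 (mod 97).
So B = 93. Alice then computes K = B^a mod p = 93^8 mod 97.
93^1 ≡ 93 (mod 97)
93^2 = (93^1)^2 ≡ 93^2 = 8649 ≡ 16 (mod 97)
93^4 = (93^2)^2 ≡ 16^2 = 256 ≡ 62 (mod 97)
93^8 = (93^4)^2 ≡ 62^2 = 3844 ≡ 61 (mod 97)

61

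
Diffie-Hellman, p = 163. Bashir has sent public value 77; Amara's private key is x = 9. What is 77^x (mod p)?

Shared key K = 77^9 mod 163.
77^1 ≡ 77 (mod 163)
77^2 = (77^1)^2 ≡ 77^2 = 5929 ≡ 61 (mod 163)
77^4 = (77^2)^2 ≡ 61^2 = 3721 ≡ 135 (mod 163)
77^8 = (77^4)^2 ≡ 135^2 = 18225 ≡ 132 (mod 163)
77^9 = 77^8 · 77^1 ≡ 132 · 77 ≡ 58 (mod 163).

58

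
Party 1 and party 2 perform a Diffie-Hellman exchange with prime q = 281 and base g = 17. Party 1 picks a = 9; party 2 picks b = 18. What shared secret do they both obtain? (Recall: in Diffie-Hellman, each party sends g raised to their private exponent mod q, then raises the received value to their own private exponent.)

Party 2 sends B = g^b mod q = 17^18 mod 281.
17^1 ≡ 17 (mod 281)
17^2 = (17^1)^2 ≡ 17^2 = 289 ≡ 8 (mod 281)
17^4 = (17^2)^2 ≡ 8^2 = 64 ≡ 64 (mod 281)
17^8 = (17^4)^2 ≡ 64^2 = 4096 ≡ 162 (mod 281)
17^16 = (17^8)^2 ≡ 162^2 = 26244 ≡ 111 (mod 281)
17^18 = 17^16 · 17^2 ≡ 111 · 8 ≡ 45 (mod 281).
So B = 45. Party 1 then computes K = B^a mod q = 45^9 mod 281.
45^1 ≡ 45 (mod 281)
45^2 = (45^1)^2 ≡ 45^2 = 2025 ≡ 58 (mod 281)
45^4 = (45^2)^2 ≡ 58^2 = 3364 ≡ 273 (mod 281)
45^8 = (45^4)^2 ≡ 273^2 = 74529 ≡ 64 (mod 281)
45^9 = 45^8 · 45^1 ≡ 64 · 45 ≡ 70 (mod 281).

70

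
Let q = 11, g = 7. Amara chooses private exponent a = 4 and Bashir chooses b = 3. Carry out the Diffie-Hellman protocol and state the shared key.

Amara sends A = g^a mod q = 7^4 mod 11.
7^1 ≡ 7 (mod 11)
7^2 = (7^1)^2 ≡ 7^2 = 49 ≡ 5 (mod 11)
7^4 = (7^2)^2 ≡ 5^2 = 25 ≡ 3 (mod 11)
So A = 3. Bashir then computes K = A^b mod q = 3^3 mod 11.
3^1 ≡ 3 (mod 11)
3^2 = (3^1)^2 ≡ 3^2 = 9 ≡ 9 (mod 11)
3^3 = 3^2 · 3^1 ≡ 9 · 3 ≡ 5 (mod 11).

5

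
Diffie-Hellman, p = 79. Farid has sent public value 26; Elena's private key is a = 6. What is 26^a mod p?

22

Shared key K = 26^6 mod 79.
26^1 ≡ 26 (mod 79)
26^2 = (26^1)^2 ≡ 26^2 = 676 ≡ 44 (mod 79)
26^4 = (26^2)^2 ≡ 44^2 = 1936 ≡ 40 (mod 79)
26^6 = 26^4 · 26^2 ≡ 40 · 44 ≡ 22 (mod 79).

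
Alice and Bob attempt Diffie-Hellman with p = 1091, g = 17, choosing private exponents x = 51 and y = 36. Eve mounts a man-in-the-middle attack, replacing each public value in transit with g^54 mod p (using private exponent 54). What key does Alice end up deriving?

Alice receives Eve's public value M = 17^54 mod 1091 instead of the honest one.
17^1 ≡ 17 (mod 1091)
17^2 = (17^1)^2 ≡ 17^2 = 289 ≡ 289 (mod 1091)
17^4 = (17^2)^2 ≡ 289^2 = 83521 ≡ 605 (mod 1091)
17^8 = (17^4)^2 ≡ 605^2 = 366025 ≡ 540 (mod 1091)
17^16 = (17^8)^2 ≡ 540^2 = 291600 ≡ 303 (mod 1091)
17^32 = (17^16)^2 ≡ 303^2 = 91809 ≡ 165 (mod 1091)
17^54 = 17^32 · 17^16 · 17^4 · 17^2 ≡ 165 · 303 · 605 · 289 ≡ 115 (mod 1091).
So M = 115. Alice computes K = M^51 mod 1091.
115^1 ≡ 115 (mod 1091)
115^2 = (115^1)^2 ≡ 115^2 = 13225 ≡ 133 (mod 1091)
115^4 = (115^2)^2 ≡ 133^2 = 17689 ≡ 233 (mod 1091)
115^8 = (115^4)^2 ≡ 233^2 = 54289 ≡ 830 (mod 1091)
115^16 = (115^8)^2 ≡ 830^2 = 688900 ≡ 479 (mod 1091)
115^32 = (115^16)^2 ≡ 479^2 = 229441 ≡ 331 (mod 1091)
115^51 = 115^32 · 115^16 · 115^2 · 115^1 ≡ 331 · 479 · 133 · 115 ≡ 888 (mod 1091).

888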